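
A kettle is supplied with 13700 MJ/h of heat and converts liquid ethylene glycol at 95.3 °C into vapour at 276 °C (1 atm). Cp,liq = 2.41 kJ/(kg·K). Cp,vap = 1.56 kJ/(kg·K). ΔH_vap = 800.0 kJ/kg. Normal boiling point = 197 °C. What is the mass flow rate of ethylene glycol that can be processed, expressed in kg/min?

ṁ = 195 kg/min

Δh = 2.41×(197−95.3) + 800.0 + 1.56×(276−197) = 1168.3 kJ/kg
Q = 13700 MJ/h = 3805.6 kJ/s = 228330 kJ/min
ṁ = Q/Δh = 228330 / 1168.3 = 195.43 kg/min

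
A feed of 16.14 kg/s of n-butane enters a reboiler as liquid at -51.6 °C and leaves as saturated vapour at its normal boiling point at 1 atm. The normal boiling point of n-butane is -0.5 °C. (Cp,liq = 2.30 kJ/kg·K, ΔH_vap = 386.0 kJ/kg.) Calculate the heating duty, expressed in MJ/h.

liquid -51.6→-0.5 °C: 117.53 kJ/kg
vaporisation at -0.5 °C: 386 kJ/kg
Δh = 117.53 + 386 = 503.53 kJ/kg
Q = ṁ·Δh = 16.14 kg/s × 503.53 kJ/kg = 8127 kJ/s
|Q| = 8127 kW = 29257 MJ/h

Q = 29300 MJ/h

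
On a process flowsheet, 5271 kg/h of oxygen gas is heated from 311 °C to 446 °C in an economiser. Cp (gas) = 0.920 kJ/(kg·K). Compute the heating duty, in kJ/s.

Q = 182 kJ/s

Q = ṁ·Cp·ΔT = 5271 × 0.920 × (446 − 311) = 654660 kJ/h
Converting: 654660 / 3600 s = 181.85 kW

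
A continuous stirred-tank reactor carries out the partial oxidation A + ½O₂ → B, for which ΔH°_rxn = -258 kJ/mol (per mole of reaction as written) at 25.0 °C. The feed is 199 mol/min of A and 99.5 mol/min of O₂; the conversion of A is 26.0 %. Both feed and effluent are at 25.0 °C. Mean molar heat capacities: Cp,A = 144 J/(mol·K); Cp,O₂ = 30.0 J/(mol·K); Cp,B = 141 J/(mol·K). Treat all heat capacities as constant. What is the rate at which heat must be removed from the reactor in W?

Q_out = 222000 W

Extent of reaction ξ = 0.260 × 199 = 51.74 mol/min
Reaction term: ξ·ΔH°_rxn = 51.74 × -258 = -13349 kJ/min
Q = ΔH = -13349 kJ/min = -222.48 kW
Heat removed = 222480 W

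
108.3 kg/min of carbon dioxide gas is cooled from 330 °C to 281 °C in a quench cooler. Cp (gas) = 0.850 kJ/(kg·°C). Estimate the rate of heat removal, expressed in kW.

Q = ṁ·Cp·ΔT = 108.3 × 0.850 × (281 − 330) = -4510.7 kJ/min
Converting: 4510.7 / 60 s = 75.178 kW

Q_c = 75.2 kW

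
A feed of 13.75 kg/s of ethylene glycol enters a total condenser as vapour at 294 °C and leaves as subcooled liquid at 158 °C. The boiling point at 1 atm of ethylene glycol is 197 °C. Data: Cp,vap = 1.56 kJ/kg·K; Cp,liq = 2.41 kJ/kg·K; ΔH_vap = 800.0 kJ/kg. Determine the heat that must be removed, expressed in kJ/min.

vapour 294→197 °C: -151.32 kJ/kg
condensation at 197 °C: -800 kJ/kg
liquid 197→158 °C: -93.99 kJ/kg
Δh = -151.32 + -800 + -93.99 = -1045.3 kJ/kg
Q = ṁ·Δh = 13.75 kg/s × -1045.3 kJ/kg = -14373 kJ/s
|Q| = 14373 kW = 862380 kJ/min

Q_c = 862000 kJ/min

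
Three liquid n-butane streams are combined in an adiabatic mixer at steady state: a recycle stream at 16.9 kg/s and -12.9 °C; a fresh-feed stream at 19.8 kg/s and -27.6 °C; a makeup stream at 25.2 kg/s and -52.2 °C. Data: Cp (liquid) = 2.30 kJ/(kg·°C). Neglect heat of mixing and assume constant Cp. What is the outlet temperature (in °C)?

T_out = -33.6 °C

Adiabatic, steady state ⇒ Σ ṁᵢCp,ᵢ(T_out − Tᵢ) = 0
Σ ṁᵢCp,ᵢTᵢ = 16.9×2.30×-12.9 + 19.8×2.30×-27.6 + 25.2×2.30×-52.2 = -4783.8
Σ ṁᵢCp,ᵢ = 16.9×2.30 + 19.8×2.30 + 25.2×2.30 = 142.37
T_out = -4783.8 / 142.37 = -33.601 °C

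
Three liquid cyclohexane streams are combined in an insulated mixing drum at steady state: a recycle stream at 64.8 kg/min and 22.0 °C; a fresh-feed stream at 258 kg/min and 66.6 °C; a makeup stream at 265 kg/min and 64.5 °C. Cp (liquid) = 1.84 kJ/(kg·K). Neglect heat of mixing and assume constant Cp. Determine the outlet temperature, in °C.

T_out = 60.7 °C

Energy balance with Q = 0: Σ ṁᵢCp,ᵢ(T_out − Tᵢ) = 0
T_out = Σ ṁᵢCp,ᵢTᵢ / Σ ṁᵢCp,ᵢ
      = 65690 / 1081.6 = 60.736 °C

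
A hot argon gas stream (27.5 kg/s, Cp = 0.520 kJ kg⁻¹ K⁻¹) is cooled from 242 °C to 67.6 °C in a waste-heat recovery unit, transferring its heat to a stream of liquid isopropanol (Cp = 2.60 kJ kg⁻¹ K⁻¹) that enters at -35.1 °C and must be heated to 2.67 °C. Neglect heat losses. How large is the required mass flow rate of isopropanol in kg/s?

Heat released by hot stream: Q = 27.5 × 0.520 × (242 − 67.6) = 2493.9 kJ/s
Energy balance on cold side (adiabatic exchanger): Q = ṁ_c·Cp_c·(T_c,out − T_c,in)
ṁ_c = 2493.9 / [2.60 × (2.67 − -35.1)] = 25.396 kg/s

ṁ_c = 25.4 kg/s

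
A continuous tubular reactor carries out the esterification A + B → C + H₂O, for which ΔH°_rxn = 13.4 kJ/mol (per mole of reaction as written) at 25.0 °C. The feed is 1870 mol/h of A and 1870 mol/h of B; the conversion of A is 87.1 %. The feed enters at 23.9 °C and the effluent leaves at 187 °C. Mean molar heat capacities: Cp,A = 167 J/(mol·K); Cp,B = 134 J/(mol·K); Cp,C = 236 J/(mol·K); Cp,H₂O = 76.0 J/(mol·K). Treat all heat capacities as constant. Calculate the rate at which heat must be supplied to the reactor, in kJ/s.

Extent of reaction ξ = 0.871 × 1870 = 1628.8 mol/h
Reaction term: ξ·ΔH°_rxn = 1628.8 × 13.4 = 21826 kJ/h
Sensible, feed 23.9→25 °C: 619.16 kJ/h
Outlet flows (mol/h): A 241.23, B 241.23, C 1628.8, H₂O 1628.8
Sensible, products 25→187 °C: 94087 kJ/h
Q = ΔH = 116530 kJ/h = 32.37 kW
Heat supplied = 32.37 kJ/s

Q_in = 32.4 kJ/s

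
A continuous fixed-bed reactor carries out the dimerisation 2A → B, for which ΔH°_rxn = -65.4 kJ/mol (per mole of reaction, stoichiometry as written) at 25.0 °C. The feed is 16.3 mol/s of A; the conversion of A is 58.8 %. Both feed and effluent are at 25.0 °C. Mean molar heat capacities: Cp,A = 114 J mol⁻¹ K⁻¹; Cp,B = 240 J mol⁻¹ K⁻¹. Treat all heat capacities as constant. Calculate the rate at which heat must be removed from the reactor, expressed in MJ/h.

Q_out = 1130 MJ/h

Extent of reaction ξ = 0.588 × 16.3 / 2 = 4.7922 mol/s
Reaction term: ξ·ΔH°_rxn = 4.7922 × -65.4 = -313.41 kJ/s
Q = ΔH = -313.41 kJ/s = -313.41 kW
Heat removed = 1128.3 MJ/h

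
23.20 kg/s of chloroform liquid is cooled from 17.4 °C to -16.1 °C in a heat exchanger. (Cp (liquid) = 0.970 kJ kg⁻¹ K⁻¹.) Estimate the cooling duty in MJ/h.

Q = ṁ·Cp·ΔT = 23.20 × 0.970 × (-16.1 − 17.4) = -753.88 kJ/s
Cooling duty = 2714 MJ/h

Q_c = 2710 MJ/h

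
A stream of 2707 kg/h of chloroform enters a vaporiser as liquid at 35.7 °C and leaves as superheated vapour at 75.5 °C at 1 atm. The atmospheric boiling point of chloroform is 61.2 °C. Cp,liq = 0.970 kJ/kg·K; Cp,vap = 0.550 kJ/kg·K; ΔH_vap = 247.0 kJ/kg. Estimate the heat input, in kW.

liquid 35.7→61.2 °C: 24.735 kJ/kg
vaporisation at 61.2 °C: 247 kJ/kg
vapour 61.2→75.5 °C: 7.865 kJ/kg
Δh = 24.735 + 247 + 7.865 = 279.6 kJ/kg
Q = ṁ·Δh = 2707 kg/h × 279.6 kJ/kg = 756880 kJ/h
|Q| = 210.24 kW

Q = 210 kW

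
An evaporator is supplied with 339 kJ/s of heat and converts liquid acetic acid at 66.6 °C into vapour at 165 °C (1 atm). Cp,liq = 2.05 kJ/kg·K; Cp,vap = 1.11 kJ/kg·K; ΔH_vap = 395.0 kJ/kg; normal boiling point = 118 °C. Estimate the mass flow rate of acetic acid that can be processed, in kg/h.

ṁ = 2210 kg/h

Δh = 2.05×(118−66.6) + 395.0 + 1.11×(165−118) = 552.54 kJ/kg
Q = 339 kJ/s = 339 kJ/s = 1.2204e+06 kJ/h
ṁ = Q/Δh = 1.2204e+06 / 552.54 = 2208.7 kg/h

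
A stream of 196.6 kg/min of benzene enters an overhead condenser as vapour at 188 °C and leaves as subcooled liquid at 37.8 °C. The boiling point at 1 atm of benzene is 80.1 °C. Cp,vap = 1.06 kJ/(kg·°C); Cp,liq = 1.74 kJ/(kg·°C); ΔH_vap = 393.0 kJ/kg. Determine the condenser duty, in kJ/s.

vapour 188→80.1 °C: -114.37 kJ/kg
condensation at 80.1 °C: -393 kJ/kg
liquid 80.1→37.8 °C: -73.602 kJ/kg
Δh = -114.37 + -393 + -73.602 = -580.98 kJ/kg
Q = ṁ·Δh = 196.6 kg/min × -580.98 kJ/kg = -114220 kJ/min
|Q| = 1903.7 kW

Q_c = 1900 kJ/s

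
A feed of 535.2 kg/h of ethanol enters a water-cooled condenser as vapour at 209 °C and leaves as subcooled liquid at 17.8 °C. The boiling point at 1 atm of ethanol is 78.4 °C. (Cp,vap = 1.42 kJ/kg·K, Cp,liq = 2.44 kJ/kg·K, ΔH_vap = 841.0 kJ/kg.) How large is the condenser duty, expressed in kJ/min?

Q_c = 10500 kJ/min

vapour 209→78.4 °C: -185.45 kJ/kg
condensation at 78.4 °C: -841 kJ/kg
liquid 78.4→17.8 °C: -147.86 kJ/kg
Δh = -185.45 + -841 + -147.86 = -1174.3 kJ/kg
Q = ṁ·Δh = 535.2 kg/h × -1174.3 kJ/kg = -628490 kJ/h
|Q| = 174.58 kW = 10475 kJ/min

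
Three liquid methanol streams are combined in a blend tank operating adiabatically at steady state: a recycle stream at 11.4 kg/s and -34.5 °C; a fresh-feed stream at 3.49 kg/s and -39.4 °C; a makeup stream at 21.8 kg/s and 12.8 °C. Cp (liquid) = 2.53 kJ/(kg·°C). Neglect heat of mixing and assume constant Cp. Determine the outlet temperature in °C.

Energy balance with Q = 0: Σ ṁᵢCp,ᵢ(T_out − Tᵢ) = 0
T_out = Σ ṁᵢCp,ᵢTᵢ / Σ ṁᵢCp,ᵢ
      = -636.97 / 92.826 = -6.862 °C

T_out = -6.86 °C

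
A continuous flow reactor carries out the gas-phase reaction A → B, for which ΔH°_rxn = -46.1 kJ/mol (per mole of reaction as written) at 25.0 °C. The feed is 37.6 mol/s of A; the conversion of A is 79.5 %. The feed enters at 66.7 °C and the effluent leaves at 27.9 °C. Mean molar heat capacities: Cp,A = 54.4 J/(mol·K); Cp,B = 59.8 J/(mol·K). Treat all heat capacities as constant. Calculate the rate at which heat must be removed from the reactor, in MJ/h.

Q_out = 5240 MJ/h

Extent of reaction ξ = 0.795 × 37.6 = 29.892 mol/s
Reaction term: ξ·ΔH°_rxn = 29.892 × -46.1 = -1378 kJ/s
Sensible, feed 66.7→25 °C: -85.295 kJ/s
Outlet flows (mol/s): A 7.708, B 29.892
Sensible, products 25→27.9 °C: 6.3999 kJ/s
Q = ΔH = -1456.9 kJ/s = -1456.9 kW
Heat removed = 5244.9 MJ/h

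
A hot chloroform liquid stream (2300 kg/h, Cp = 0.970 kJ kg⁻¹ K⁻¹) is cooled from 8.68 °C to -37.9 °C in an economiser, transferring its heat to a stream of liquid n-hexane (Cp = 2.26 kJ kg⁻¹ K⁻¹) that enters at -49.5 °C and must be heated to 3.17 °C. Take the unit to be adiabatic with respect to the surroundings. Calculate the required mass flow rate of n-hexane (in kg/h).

ṁ_c = 873 kg/h

Heat released by hot stream: Q = 2300 × 0.970 × (8.68 − -37.9) = 103920 kJ/h
Energy balance on cold side (adiabatic exchanger): Q = ṁ_c·Cp_c·(T_c,out − T_c,in)
ṁ_c = 103920 / [2.26 × (3.17 − -49.5)] = 873.03 kg/h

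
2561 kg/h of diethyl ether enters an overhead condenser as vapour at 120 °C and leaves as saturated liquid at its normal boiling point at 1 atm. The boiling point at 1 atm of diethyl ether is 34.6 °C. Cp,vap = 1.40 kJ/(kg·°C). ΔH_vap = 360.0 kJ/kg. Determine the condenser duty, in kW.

vapour 120→34.6 °C: -119.56 kJ/kg
condensation at 34.6 °C: -360 kJ/kg
Δh = -119.56 + -360 = -479.56 kJ/kg
Q = ṁ·Δh = 2561 kg/h × -479.56 kJ/kg = -1.2282e+06 kJ/h
|Q| = 341.15 kW

Q_c = 341 kW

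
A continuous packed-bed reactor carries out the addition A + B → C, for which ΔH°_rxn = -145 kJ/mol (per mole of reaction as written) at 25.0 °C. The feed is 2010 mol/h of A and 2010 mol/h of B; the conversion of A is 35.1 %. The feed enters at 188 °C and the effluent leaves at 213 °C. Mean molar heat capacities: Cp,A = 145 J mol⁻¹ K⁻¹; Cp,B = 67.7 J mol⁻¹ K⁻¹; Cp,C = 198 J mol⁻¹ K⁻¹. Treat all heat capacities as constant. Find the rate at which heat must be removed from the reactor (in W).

Q_out = 26000 W

Extent of reaction ξ = 0.351 × 2010 = 705.51 mol/h
Reaction term: ξ·ΔH°_rxn = 705.51 × -145 = -102300 kJ/h
Sensible, feed 188→25 °C: -69687 kJ/h
Outlet flows (mol/h): A 1304.5, B 1304.5, C 705.51
Sensible, products 25→213 °C: 78425 kJ/h
Q = ΔH = -93561 kJ/h = -25.989 kW
Heat removed = 25989 W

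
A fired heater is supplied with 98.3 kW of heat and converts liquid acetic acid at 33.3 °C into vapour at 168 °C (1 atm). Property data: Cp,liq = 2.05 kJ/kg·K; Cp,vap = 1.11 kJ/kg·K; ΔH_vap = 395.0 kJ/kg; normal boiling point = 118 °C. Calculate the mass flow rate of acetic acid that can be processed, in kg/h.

ṁ = 567 kg/h

Δh = 2.05×(118−33.3) + 395.0 + 1.11×(168−118) = 624.13 kJ/kg
Q = 98.3 kW = 98.3 kJ/s = 353880 kJ/h
ṁ = Q/Δh = 353880 / 624.13 = 566.99 kg/h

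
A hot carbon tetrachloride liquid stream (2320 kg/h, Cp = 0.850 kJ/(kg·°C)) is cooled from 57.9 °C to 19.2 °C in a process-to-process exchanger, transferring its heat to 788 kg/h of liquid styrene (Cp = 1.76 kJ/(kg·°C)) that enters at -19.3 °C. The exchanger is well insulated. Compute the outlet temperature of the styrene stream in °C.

Heat released by hot stream: Q = 2320 × 0.850 × (57.9 − 19.2) = 76316 kJ/h
Energy balance on cold side (adiabatic exchanger): Q = ṁ_c·Cp_c·(T_c,out − T_c,in)
T_c,out = -19.3 + 76316/(788 × 1.76) = 35.727 °C

T_c,out = 35.7 °C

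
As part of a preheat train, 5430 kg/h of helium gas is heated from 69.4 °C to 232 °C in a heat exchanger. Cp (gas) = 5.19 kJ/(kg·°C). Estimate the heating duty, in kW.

Q = ṁ·Cp·ΔT = 5430 × 5.19 × (232 − 69.4) = 4.5823e+06 kJ/h
Converting: 4.5823e+06 / 3600 s = 1272.9 kW

Q = 1270 kW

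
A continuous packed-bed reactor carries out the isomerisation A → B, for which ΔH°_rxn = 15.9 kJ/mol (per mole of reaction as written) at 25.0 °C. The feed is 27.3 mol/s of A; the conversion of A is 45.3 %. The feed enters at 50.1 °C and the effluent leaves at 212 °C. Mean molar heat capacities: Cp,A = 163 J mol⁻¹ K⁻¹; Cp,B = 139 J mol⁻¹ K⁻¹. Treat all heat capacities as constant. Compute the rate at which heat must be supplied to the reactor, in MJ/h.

Extent of reaction ξ = 0.453 × 27.3 = 12.367 mol/s
Reaction term: ξ·ΔH°_rxn = 12.367 × 15.9 = 196.63 kJ/s
Sensible, feed 50.1→25 °C: -111.69 kJ/s
Outlet flows (mol/s): A 14.933, B 12.367
Sensible, products 25→212 °C: 776.63 kJ/s
Q = ΔH = 861.57 kJ/s = 861.57 kW
Heat supplied = 3101.7 MJ/h

Q_in = 3100 MJ/h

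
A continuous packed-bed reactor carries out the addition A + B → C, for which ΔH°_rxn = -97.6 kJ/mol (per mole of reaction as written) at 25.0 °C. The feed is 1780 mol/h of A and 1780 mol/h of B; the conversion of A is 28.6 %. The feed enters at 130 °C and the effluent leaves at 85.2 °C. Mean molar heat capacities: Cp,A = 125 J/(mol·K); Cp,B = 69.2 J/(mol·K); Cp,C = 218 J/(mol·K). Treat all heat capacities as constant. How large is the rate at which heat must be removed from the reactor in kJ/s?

Extent of reaction ξ = 0.286 × 1780 = 509.08 mol/h
Reaction term: ξ·ΔH°_rxn = 509.08 × -97.6 = -49686 kJ/h
Sensible, feed 130→25 °C: -36296 kJ/h
Outlet flows (mol/h): A 1270.9, B 1270.9, C 509.08
Sensible, products 25→85.2 °C: 21539 kJ/h
Q = ΔH = -64443 kJ/h = -17.901 kW
Heat removed = 17.901 kJ/s

Q_out = 17.9 kJ/s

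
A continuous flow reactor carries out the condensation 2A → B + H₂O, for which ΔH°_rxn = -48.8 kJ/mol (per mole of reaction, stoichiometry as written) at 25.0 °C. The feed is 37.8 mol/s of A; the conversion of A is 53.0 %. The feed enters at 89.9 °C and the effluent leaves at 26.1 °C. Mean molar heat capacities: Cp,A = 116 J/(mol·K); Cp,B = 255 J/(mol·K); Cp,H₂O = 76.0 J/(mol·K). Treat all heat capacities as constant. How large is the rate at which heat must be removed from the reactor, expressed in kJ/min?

Q_out = 46000 kJ/min

Extent of reaction ξ = 0.530 × 37.8 / 2 = 10.017 mol/s
Reaction term: ξ·ΔH°_rxn = 10.017 × -48.8 = -488.83 kJ/s
Sensible, feed 89.9→25 °C: -284.57 kJ/s
Outlet flows (mol/s): A 17.766, B 10.017, H₂O 10.017
Sensible, products 25→26.1 °C: 5.9141 kJ/s
Q = ΔH = -767.49 kJ/s = -767.49 kW
Heat removed = 46049 kJ/min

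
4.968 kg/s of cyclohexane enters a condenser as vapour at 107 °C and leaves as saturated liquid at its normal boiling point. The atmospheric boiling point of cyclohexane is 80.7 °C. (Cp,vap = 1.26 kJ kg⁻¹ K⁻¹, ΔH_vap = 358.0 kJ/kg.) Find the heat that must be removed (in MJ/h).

vapour 107→80.7 °C: -33.138 kJ/kg
condensation at 80.7 °C: -358 kJ/kg
Δh = -33.138 + -358 = -391.14 kJ/kg
Q = ṁ·Δh = 4.968 kg/s × -391.14 kJ/kg = -1943.2 kJ/s
|Q| = 1943.2 kW = 6995.4 MJ/h

Q_c = 7000 MJ/h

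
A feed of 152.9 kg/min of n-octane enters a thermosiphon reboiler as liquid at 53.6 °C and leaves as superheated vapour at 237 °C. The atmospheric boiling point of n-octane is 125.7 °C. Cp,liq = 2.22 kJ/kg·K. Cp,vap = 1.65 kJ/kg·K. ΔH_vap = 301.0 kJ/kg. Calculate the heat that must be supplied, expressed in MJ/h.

liquid 53.6→125.7 °C: 160.06 kJ/kg
vaporisation at 125.7 °C: 301 kJ/kg
vapour 125.7→237 °C: 183.64 kJ/kg
Δh = 160.06 + 301 + 183.64 = 644.71 kJ/kg
Q = ṁ·Δh = 152.9 kg/min × 644.71 kJ/kg = 98576 kJ/min
|Q| = 1642.9 kW = 5914.5 MJ/h

Q = 5910 MJ/h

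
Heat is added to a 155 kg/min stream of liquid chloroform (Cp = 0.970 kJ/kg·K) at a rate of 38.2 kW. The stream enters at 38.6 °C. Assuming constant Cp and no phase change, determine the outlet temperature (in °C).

Q = 38.2 kW = 2292 kJ/min
ΔT = Q/(ṁ·Cp) = 2292/(155×0.970) = 15.244 K
T_out = 38.6 + 15.244 = 53.844 °C

T_out = 53.8 °C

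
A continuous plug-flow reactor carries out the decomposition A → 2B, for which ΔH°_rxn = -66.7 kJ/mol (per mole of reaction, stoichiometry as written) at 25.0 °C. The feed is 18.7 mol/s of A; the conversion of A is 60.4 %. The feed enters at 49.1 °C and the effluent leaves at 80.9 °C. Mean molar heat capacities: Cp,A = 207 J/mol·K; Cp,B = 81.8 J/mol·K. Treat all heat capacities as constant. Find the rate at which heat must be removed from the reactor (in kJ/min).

Q_out = 39500 kJ/min

Extent of reaction ξ = 0.604 × 18.7 = 11.295 mol/s
Reaction term: ξ·ΔH°_rxn = 11.295 × -66.7 = -753.36 kJ/s
Sensible, feed 49.1→25 °C: -93.289 kJ/s
Outlet flows (mol/s): A 7.4052, B 22.59
Sensible, products 25→80.9 °C: 188.98 kJ/s
Q = ΔH = -657.67 kJ/s = -657.67 kW
Heat removed = 39460 kJ/min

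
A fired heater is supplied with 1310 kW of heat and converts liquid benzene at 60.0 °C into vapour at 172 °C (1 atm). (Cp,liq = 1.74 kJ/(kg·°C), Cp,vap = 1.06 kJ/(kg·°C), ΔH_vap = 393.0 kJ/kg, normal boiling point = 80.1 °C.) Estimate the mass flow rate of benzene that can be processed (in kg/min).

ṁ = 150 kg/min

Δh = 1.74×(80.1−60.0) + 393.0 + 1.06×(172−80.1) = 525.39 kJ/kg
Q = 1310 kW = 1310 kJ/s = 78600 kJ/min
ṁ = Q/Δh = 78600 / 525.39 = 149.6 kg/min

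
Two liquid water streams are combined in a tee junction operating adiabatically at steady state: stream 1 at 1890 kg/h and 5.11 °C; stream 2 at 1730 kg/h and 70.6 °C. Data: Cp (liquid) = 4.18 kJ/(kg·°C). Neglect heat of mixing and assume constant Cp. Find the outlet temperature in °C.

T_out = 36.4 °C

Adiabatic, steady state ⇒ Σ ṁᵢCp,ᵢ(T_out − Tᵢ) = 0
T_out = Σ ṁᵢCp,ᵢTᵢ / Σ ṁᵢCp,ᵢ
      = 550910 / 15132 = 36.408 °C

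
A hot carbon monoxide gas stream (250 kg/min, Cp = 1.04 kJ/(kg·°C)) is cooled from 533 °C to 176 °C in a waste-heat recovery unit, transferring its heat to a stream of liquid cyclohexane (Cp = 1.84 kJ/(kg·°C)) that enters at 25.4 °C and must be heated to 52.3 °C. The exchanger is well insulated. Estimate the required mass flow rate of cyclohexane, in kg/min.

ṁ_c = 1880 kg/min

Heat released by hot stream: Q = 250 × 1.04 × (533 − 176) = 92820 kJ/min
Energy balance on cold side (adiabatic exchanger): Q = ṁ_c·Cp_c·(T_c,out − T_c,in)
ṁ_c = 92820 / [1.84 × (52.3 − 25.4)] = 1875.3 kg/min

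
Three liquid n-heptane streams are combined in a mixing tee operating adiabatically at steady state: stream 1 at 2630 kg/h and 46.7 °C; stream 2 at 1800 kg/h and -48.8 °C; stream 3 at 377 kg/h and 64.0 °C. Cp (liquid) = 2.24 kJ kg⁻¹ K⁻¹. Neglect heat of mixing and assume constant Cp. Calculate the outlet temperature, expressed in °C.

No heat crosses the boundary, so H_out = H_in.
T_out = Σ ṁᵢCp,ᵢTᵢ / Σ ṁᵢCp,ᵢ
      = 132400 / 10768 = 12.296 °C

T_out = 12.3 °C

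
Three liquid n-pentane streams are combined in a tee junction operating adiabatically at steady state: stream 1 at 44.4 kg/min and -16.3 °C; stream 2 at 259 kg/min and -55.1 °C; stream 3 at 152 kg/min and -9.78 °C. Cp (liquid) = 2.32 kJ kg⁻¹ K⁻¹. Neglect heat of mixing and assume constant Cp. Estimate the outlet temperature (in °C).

Energy balance with Q = 0: Σ ṁᵢCp,ᵢ(T_out − Tᵢ) = 0
T_out = Σ ṁᵢCp,ᵢTᵢ / Σ ṁᵢCp,ᵢ
      = -38236 / 1056.5 = -36.191 °C

T_out = -36.2 °C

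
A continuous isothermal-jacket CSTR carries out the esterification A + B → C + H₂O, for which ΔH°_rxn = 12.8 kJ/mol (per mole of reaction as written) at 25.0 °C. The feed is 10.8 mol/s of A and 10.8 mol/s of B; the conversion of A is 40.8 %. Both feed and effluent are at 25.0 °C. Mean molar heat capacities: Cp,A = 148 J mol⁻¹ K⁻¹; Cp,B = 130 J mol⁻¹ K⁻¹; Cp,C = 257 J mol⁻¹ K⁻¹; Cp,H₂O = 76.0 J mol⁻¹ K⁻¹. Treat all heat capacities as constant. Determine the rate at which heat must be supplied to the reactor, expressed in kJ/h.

Extent of reaction ξ = 0.408 × 10.8 = 4.4064 mol/s
Reaction term: ξ·ΔH°_rxn = 4.4064 × 12.8 = 56.402 kJ/s
Q = ΔH = 56.402 kJ/s = 56.402 kW
Heat supplied = 203050 kJ/h

Q_in = 203000 kJ/h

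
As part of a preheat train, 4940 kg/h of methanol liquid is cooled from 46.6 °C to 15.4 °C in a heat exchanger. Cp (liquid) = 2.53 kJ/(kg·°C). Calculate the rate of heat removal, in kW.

Q_c = 108 kW

Q = ṁ·Cp·ΔT = 4940 × 2.53 × (15.4 − 46.6) = -389940 kJ/h
Converting: 389940 / 3600 s = 108.32 kW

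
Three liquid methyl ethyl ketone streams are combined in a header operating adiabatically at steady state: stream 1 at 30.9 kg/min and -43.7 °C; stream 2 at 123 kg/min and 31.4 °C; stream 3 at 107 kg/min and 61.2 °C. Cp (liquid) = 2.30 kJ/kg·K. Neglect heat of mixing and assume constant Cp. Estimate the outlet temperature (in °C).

Energy balance with Q = 0: Σ ṁᵢCp,ᵢ(T_out − Tᵢ) = 0
T_out = Σ ṁᵢCp,ᵢTᵢ / Σ ṁᵢCp,ᵢ
      = 20839 / 600.07 = 34.727 °C

T_out = 34.7 °C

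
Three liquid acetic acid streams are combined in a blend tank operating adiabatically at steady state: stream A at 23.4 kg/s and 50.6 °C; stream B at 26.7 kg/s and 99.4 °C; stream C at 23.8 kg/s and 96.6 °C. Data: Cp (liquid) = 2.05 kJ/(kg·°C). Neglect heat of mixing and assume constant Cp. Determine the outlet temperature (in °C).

Energy balance with Q = 0: Σ ṁᵢCp,ᵢ(T_out − Tᵢ) = 0
Σ ṁᵢCp,ᵢTᵢ = 23.4×2.05×50.6 + 26.7×2.05×99.4 + 23.8×2.05×96.6 = 12581
Σ ṁᵢCp,ᵢ = 23.4×2.05 + 26.7×2.05 + 23.8×2.05 = 151.49
T_out = 12581 / 151.49 = 83.046 °C

T_out = 83.0 °C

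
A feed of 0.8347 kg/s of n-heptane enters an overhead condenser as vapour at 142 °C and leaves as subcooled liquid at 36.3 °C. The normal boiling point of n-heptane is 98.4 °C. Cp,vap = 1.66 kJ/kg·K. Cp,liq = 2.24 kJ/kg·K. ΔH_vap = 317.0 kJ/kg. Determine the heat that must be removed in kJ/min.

vapour 142→98.4 °C: -72.376 kJ/kg
condensation at 98.4 °C: -317 kJ/kg
liquid 98.4→36.3 °C: -139.1 kJ/kg
Δh = -72.376 + -317 + -139.1 = -528.48 kJ/kg
Q = ṁ·Δh = 0.8347 kg/s × -528.48 kJ/kg = -441.12 kJ/s
|Q| = 441.12 kW = 26467 kJ/min

Q_c = 26500 kJ/min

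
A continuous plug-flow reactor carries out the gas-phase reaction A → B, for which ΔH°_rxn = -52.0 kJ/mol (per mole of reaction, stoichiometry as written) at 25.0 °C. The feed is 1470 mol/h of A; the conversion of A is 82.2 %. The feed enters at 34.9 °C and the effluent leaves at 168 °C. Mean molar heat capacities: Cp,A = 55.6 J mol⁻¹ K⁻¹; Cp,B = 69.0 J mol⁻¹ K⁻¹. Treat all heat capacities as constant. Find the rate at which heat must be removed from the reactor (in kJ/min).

Extent of reaction ξ = 0.822 × 1470 = 1208.3 mol/h
Reaction term: ξ·ΔH°_rxn = 1208.3 × -52.0 = -62834 kJ/h
Sensible, feed 34.9→25 °C: -809.15 kJ/h
Outlet flows (mol/h): A 261.66, B 1208.3
Sensible, products 25→168 °C: 14003 kJ/h
Q = ΔH = -49640 kJ/h = -13.789 kW
Heat removed = 827.33 kJ/min

Q_out = 827 kJ/min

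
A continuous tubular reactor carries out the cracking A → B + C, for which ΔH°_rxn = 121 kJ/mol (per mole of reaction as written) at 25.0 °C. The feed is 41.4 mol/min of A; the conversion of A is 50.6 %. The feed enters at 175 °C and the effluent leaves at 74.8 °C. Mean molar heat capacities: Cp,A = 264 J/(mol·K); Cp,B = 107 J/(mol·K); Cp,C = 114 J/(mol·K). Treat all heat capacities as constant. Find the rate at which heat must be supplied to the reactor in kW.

Extent of reaction ξ = 0.506 × 41.4 = 20.948 mol/min
Reaction term: ξ·ΔH°_rxn = 20.948 × 121 = 2534.8 kJ/min
Sensible, feed 175→25 °C: -1639.4 kJ/min
Outlet flows (mol/min): A 20.452, B 20.948, C 20.948
Sensible, products 25→74.8 °C: 499.44 kJ/min
Q = ΔH = 1394.8 kJ/min = 23.246 kW
Heat supplied = 23.246 kW

Q_in = 23.2 kW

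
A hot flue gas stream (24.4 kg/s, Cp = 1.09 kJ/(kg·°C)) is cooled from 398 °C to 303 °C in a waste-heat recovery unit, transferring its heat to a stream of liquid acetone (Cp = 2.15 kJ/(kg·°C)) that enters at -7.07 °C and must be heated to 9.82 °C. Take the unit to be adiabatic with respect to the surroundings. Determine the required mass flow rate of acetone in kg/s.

Heat released by hot stream: Q = 24.4 × 1.09 × (398 − 303) = 2526.6 kJ/s
Energy balance on cold side (adiabatic exchanger): Q = ṁ_c·Cp_c·(T_c,out − T_c,in)
ṁ_c = 2526.6 / [2.15 × (9.82 − -7.07)] = 69.578 kg/s

ṁ_c = 69.6 kg/s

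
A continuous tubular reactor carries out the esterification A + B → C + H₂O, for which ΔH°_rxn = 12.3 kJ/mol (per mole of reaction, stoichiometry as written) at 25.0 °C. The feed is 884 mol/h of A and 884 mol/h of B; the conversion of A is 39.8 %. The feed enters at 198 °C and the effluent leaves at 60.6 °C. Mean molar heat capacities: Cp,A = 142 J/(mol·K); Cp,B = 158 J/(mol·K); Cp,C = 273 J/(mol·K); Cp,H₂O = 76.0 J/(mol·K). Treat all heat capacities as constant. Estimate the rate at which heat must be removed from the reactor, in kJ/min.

Q_out = 525 kJ/min

Extent of reaction ξ = 0.398 × 884 = 351.83 mol/h
Reaction term: ξ·ΔH°_rxn = 351.83 × 12.3 = 4327.5 kJ/h
Sensible, feed 198→25 °C: -45880 kJ/h
Outlet flows (mol/h): A 532.17, B 532.17, C 351.83, H₂O 351.83
Sensible, products 25→60.6 °C: 10055 kJ/h
Q = ΔH = -31497 kJ/h = -8.7492 kW
Heat removed = 524.95 kJ/min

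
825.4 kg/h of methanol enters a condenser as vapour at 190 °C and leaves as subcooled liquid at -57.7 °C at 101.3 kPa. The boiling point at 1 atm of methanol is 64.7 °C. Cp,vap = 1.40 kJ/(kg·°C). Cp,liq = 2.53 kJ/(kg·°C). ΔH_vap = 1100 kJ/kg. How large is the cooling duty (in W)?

Q_c = 363000 W

vapour 190→64.7 °C: -175.42 kJ/kg
condensation at 64.7 °C: -1100 kJ/kg
liquid 64.7→-57.7 °C: -309.67 kJ/kg
Δh = -175.42 + -1100 + -309.67 = -1585.1 kJ/kg
Q = ṁ·Δh = 825.4 kg/h × -1585.1 kJ/kg = -1.3083e+06 kJ/h
|Q| = 363.43 kW = 363430 W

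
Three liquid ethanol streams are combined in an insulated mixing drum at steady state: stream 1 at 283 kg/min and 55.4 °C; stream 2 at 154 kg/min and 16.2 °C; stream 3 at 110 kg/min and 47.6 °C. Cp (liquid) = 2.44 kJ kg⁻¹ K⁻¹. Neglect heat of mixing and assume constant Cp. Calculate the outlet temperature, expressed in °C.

Adiabatic, steady state ⇒ Σ ṁᵢCp,ᵢ(T_out − Tᵢ) = 0
T_out = Σ ṁᵢCp,ᵢTᵢ / Σ ṁᵢCp,ᵢ
      = 57118 / 1334.7 = 42.795 °C

T_out = 42.8 °C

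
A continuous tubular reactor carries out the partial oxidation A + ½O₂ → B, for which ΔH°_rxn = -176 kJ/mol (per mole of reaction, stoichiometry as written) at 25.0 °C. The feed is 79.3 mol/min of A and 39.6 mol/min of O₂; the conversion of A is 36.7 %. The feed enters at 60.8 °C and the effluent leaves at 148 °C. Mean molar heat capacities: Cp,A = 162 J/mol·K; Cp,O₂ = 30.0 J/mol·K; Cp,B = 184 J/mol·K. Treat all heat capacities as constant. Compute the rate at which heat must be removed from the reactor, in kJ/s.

Extent of reaction ξ = 0.367 × 79.3 = 29.103 mol/min
Reaction term: ξ·ΔH°_rxn = 29.103 × -176 = -5122.1 kJ/min
Sensible, feed 60.8→25 °C: -502.44 kJ/min
Outlet flows (mol/min): A 50.197, O₂ 25.048, B 29.103
Sensible, products 25→148 °C: 1751.3 kJ/min
Q = ΔH = -3873.3 kJ/min = -64.555 kW
Heat removed = 64.555 kJ/s

Q_out = 64.6 kJ/s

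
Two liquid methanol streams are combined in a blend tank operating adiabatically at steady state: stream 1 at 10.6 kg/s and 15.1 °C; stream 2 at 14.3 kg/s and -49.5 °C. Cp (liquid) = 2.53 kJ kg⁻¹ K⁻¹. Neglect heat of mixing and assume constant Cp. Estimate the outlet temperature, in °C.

Energy balance with Q = 0: Σ ṁᵢCp,ᵢ(T_out − Tᵢ) = 0
T_out = Σ ṁᵢCp,ᵢTᵢ / Σ ṁᵢCp,ᵢ
      = -1385.9 / 62.997 = -22 °C

T_out = -22.0 °C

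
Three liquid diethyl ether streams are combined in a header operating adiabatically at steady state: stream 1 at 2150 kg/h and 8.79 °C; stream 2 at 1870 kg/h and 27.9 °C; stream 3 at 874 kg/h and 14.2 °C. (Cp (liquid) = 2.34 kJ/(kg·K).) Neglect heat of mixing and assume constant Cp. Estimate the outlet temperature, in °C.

Energy balance with Q = 0: Σ ṁᵢCp,ᵢ(T_out − Tᵢ) = 0
T_out = Σ ṁᵢCp,ᵢTᵢ / Σ ṁᵢCp,ᵢ
      = 195350 / 11452 = 17.058 °C

T_out = 17.1 °C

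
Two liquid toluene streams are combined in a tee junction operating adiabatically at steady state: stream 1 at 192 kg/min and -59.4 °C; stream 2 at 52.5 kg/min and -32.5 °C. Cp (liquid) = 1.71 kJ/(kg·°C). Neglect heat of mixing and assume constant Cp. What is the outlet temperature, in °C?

Adiabatic, steady state ⇒ Σ ṁᵢCp,ᵢ(T_out − Tᵢ) = 0
Σ ṁᵢCp,ᵢTᵢ = 192×1.71×-59.4 + 52.5×1.71×-32.5 = -22420
Σ ṁᵢCp,ᵢ = 192×1.71 + 52.5×1.71 = 418.09
T_out = -22420 / 418.09 = -53.624 °C

T_out = -53.6 °C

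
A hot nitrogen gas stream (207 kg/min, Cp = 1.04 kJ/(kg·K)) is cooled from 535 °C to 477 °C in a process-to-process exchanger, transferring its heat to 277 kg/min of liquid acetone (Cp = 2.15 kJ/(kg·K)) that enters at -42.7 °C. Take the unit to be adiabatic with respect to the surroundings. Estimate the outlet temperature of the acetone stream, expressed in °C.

Heat released by hot stream: Q = 207 × 1.04 × (535 − 477) = 12486 kJ/min
Energy balance on cold side (adiabatic exchanger): Q = ṁ_c·Cp_c·(T_c,out − T_c,in)
T_c,out = -42.7 + 12486/(277 × 2.15) = -21.734 °C

T_c,out = -21.7 °C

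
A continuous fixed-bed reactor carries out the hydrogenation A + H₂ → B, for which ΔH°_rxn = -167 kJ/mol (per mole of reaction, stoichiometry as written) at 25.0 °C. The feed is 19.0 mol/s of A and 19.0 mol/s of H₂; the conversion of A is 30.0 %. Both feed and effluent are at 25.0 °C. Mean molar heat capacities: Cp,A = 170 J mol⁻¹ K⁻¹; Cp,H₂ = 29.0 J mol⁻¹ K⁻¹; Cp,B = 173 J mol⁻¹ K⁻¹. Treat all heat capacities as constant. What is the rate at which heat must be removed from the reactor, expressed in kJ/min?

Q_out = 57100 kJ/min

Extent of reaction ξ = 0.300 × 19.0 = 5.7 mol/s
Reaction term: ξ·ΔH°_rxn = 5.7 × -167 = -951.9 kJ/s
Q = ΔH = -951.9 kJ/s = -951.9 kW
Heat removed = 57114 kJ/min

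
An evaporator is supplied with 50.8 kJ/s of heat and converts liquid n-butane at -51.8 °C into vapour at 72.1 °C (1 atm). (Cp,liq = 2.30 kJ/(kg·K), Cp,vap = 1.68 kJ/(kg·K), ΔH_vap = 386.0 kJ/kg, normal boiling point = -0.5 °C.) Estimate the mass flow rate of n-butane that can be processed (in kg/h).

ṁ = 292 kg/h

Δh = 2.30×(-0.5−-51.8) + 386.0 + 1.68×(72.1−-0.5) = 625.96 kJ/kg
Q = 50.8 kJ/s = 50.8 kJ/s = 182880 kJ/h
ṁ = Q/Δh = 182880 / 625.96 = 292.16 kg/h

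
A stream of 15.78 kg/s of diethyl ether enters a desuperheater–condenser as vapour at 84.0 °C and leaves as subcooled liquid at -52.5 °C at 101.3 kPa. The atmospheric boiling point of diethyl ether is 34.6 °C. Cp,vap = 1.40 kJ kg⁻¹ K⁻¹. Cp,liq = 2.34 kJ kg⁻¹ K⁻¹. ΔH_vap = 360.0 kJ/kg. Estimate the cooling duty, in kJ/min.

vapour 84.0→34.6 °C: -69.16 kJ/kg
condensation at 34.6 °C: -360 kJ/kg
liquid 34.6→-52.5 °C: -203.81 kJ/kg
Δh = -69.16 + -360 + -203.81 = -632.97 kJ/kg
Q = ṁ·Δh = 15.78 kg/s × -632.97 kJ/kg = -9988.3 kJ/s
|Q| = 9988.3 kW = 599300 kJ/min

Q_c = 599000 kJ/min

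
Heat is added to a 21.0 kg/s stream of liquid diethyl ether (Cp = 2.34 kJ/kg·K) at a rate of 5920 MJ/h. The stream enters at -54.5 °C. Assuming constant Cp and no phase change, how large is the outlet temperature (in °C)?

Q = 5920 MJ/h = 1644.4 kJ/s
ΔT = Q/(ṁ·Cp) = 1644.4/(21.0×2.34) = 33.464 K
T_out = -54.5 + 33.464 = -21.036 °C

T_out = -21.0 °C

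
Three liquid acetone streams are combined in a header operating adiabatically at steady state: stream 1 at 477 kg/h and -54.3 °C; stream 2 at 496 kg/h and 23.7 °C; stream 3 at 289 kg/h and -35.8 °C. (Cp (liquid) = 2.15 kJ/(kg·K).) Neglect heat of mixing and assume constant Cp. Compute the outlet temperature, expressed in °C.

Energy balance with Q = 0: Σ ṁᵢCp,ᵢ(T_out − Tᵢ) = 0
Σ ṁᵢCp,ᵢTᵢ = 477×2.15×-54.3 + 496×2.15×23.7 + 289×2.15×-35.8 = -52658
Σ ṁᵢCp,ᵢ = 477×2.15 + 496×2.15 + 289×2.15 = 2713.3
T_out = -52658 / 2713.3 = -19.407 °C

T_out = -19.4 °C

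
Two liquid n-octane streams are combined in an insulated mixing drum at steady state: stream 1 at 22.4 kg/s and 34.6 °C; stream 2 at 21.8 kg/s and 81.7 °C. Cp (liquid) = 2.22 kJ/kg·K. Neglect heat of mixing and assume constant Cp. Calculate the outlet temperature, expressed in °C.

T_out = 57.8 °C

Energy balance with Q = 0: Σ ṁᵢCp,ᵢ(T_out − Tᵢ) = 0
Σ ṁᵢCp,ᵢTᵢ = 22.4×2.22×34.6 + 21.8×2.22×81.7 = 5674.5
Σ ṁᵢCp,ᵢ = 22.4×2.22 + 21.8×2.22 = 98.124
T_out = 5674.5 / 98.124 = 57.83 °C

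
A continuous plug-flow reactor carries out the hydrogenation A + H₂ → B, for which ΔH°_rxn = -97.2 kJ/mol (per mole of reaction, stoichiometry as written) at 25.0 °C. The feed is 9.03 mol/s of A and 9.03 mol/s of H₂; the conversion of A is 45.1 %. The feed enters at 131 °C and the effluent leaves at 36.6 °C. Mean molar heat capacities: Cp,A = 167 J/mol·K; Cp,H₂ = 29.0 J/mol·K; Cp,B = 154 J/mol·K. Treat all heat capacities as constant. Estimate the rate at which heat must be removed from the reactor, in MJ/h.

Extent of reaction ξ = 0.451 × 9.03 = 4.0725 mol/s
Reaction term: ξ·ΔH°_rxn = 4.0725 × -97.2 = -395.85 kJ/s
Sensible, feed 131→25 °C: -187.61 kJ/s
Outlet flows (mol/s): A 4.9575, H₂ 4.9575, B 4.0725
Sensible, products 25→36.6 °C: 18.546 kJ/s
Q = ΔH = -564.91 kJ/s = -564.91 kW
Heat removed = 2033.7 MJ/h

Q_out = 2030 MJ/h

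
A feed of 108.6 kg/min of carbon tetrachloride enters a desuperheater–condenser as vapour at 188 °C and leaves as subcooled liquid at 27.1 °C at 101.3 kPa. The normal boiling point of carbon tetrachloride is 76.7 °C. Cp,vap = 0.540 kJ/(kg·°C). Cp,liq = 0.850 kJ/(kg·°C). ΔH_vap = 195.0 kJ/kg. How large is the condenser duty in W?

Q_c = 538000 W

vapour 188→76.7 °C: -60.102 kJ/kg
condensation at 76.7 °C: -195 kJ/kg
liquid 76.7→27.1 °C: -42.16 kJ/kg
Δh = -60.102 + -195 + -42.16 = -297.26 kJ/kg
Q = ṁ·Δh = 108.6 kg/min × -297.26 kJ/kg = -32283 kJ/min
|Q| = 538.04 kW = 538040 W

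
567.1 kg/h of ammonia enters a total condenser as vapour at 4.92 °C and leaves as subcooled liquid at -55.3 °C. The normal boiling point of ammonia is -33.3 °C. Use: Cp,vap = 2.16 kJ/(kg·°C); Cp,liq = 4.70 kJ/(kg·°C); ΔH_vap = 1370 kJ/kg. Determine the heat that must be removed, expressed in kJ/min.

Q_c = 14700 kJ/min

vapour 4.92→-33.3 °C: -82.555 kJ/kg
condensation at -33.3 °C: -1370 kJ/kg
liquid -33.3→-55.3 °C: -103.4 kJ/kg
Δh = -82.555 + -1370 + -103.4 = -1556 kJ/kg
Q = ṁ·Δh = 567.1 kg/h × -1556 kJ/kg = -882380 kJ/h
|Q| = 245.11 kW = 14706 kJ/min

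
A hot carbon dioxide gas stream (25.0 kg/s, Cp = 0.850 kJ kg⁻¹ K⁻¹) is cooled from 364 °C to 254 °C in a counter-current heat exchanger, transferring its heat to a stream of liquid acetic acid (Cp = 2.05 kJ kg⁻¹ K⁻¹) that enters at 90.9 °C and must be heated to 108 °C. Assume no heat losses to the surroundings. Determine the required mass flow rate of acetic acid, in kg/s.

Heat released by hot stream: Q = 25.0 × 0.850 × (364 − 254) = 2337.5 kJ/s
Energy balance on cold side (adiabatic exchanger): Q = ṁ_c·Cp_c·(T_c,out − T_c,in)
ṁ_c = 2337.5 / [2.05 × (108 − 90.9)] = 66.681 kg/s

ṁ_c = 66.7 kg/s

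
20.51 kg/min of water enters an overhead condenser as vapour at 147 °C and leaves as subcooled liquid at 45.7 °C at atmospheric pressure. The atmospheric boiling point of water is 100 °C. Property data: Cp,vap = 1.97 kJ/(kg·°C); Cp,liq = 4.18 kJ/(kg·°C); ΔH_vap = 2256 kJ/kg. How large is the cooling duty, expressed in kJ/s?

Q_c = 880 kJ/s

vapour 147→100 °C: -92.59 kJ/kg
condensation at 100 °C: -2256 kJ/kg
liquid 100→45.7 °C: -226.97 kJ/kg
Δh = -92.59 + -2256 + -226.97 = -2575.6 kJ/kg
Q = ṁ·Δh = 20.51 kg/min × -2575.6 kJ/kg = -52825 kJ/min
|Q| = 880.41 kW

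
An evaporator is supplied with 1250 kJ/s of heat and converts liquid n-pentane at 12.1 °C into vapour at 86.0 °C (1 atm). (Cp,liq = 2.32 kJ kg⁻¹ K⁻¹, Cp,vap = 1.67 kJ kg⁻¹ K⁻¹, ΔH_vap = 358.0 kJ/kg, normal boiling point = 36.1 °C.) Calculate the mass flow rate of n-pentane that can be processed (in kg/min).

ṁ = 151 kg/min

Δh = 2.32×(36.1−12.1) + 358.0 + 1.67×(86.0−36.1) = 497.01 kJ/kg
Q = 1250 kJ/s = 1250 kJ/s = 75000 kJ/min
ṁ = Q/Δh = 75000 / 497.01 = 150.9 kg/min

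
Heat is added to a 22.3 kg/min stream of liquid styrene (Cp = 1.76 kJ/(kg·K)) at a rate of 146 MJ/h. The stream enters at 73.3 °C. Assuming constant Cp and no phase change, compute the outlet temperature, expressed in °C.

Q = 146 MJ/h = 2433.3 kJ/min
ΔT = Q/(ṁ·Cp) = 2433.3/(22.3×1.76) = 61.999 K
T_out = 73.3 + 61.999 = 135.3 °C

T_out = 135 °C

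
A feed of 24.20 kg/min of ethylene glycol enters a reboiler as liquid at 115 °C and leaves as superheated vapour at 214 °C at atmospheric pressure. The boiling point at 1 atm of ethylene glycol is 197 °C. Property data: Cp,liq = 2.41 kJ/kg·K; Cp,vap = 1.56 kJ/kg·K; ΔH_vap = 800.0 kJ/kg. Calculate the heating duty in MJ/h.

liquid 115→197 °C: 197.62 kJ/kg
vaporisation at 197 °C: 800 kJ/kg
vapour 197→214 °C: 26.52 kJ/kg
Δh = 197.62 + 800 + 26.52 = 1024.1 kJ/kg
Q = ṁ·Δh = 24.20 kg/min × 1024.1 kJ/kg = 24784 kJ/min
|Q| = 413.07 kW = 1487.1 MJ/h

Q = 1490 MJ/h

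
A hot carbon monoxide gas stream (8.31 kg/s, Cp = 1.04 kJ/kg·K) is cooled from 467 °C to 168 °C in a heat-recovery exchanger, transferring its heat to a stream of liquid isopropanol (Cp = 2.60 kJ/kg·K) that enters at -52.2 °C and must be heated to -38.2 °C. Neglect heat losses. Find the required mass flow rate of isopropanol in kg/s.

ṁ_c = 71.0 kg/s

Heat released by hot stream: Q = 8.31 × 1.04 × (467 − 168) = 2584.1 kJ/s
Energy balance on cold side (adiabatic exchanger): Q = ṁ_c·Cp_c·(T_c,out − T_c,in)
ṁ_c = 2584.1 / [2.60 × (-38.2 − -52.2)] = 70.991 kg/s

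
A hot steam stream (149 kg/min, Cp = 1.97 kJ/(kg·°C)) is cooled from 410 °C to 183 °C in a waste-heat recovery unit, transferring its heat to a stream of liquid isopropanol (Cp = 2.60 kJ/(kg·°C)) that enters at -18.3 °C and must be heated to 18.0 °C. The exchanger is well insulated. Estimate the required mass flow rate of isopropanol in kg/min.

Heat released by hot stream: Q = 149 × 1.97 × (410 − 183) = 66631 kJ/min
Energy balance on cold side (adiabatic exchanger): Q = ṁ_c·Cp_c·(T_c,out − T_c,in)
ṁ_c = 66631 / [2.60 × (18.0 − -18.3)] = 705.99 kg/min

ṁ_c = 706 kg/min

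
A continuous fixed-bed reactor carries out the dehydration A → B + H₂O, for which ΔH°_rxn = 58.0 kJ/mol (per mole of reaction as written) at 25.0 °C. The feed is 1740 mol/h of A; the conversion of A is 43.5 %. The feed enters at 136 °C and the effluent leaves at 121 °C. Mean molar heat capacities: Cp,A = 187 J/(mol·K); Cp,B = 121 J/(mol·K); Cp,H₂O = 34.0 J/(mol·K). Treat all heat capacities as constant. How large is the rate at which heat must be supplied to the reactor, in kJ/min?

Q_in = 612 kJ/min

Extent of reaction ξ = 0.435 × 1740 = 756.9 mol/h
Reaction term: ξ·ΔH°_rxn = 756.9 × 58.0 = 43900 kJ/h
Sensible, feed 136→25 °C: -36117 kJ/h
Outlet flows (mol/h): A 983.1, B 756.9, H₂O 756.9
Sensible, products 25→121 °C: 28911 kJ/h
Q = ΔH = 36694 kJ/h = 10.193 kW
Heat supplied = 611.57 kJ/min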